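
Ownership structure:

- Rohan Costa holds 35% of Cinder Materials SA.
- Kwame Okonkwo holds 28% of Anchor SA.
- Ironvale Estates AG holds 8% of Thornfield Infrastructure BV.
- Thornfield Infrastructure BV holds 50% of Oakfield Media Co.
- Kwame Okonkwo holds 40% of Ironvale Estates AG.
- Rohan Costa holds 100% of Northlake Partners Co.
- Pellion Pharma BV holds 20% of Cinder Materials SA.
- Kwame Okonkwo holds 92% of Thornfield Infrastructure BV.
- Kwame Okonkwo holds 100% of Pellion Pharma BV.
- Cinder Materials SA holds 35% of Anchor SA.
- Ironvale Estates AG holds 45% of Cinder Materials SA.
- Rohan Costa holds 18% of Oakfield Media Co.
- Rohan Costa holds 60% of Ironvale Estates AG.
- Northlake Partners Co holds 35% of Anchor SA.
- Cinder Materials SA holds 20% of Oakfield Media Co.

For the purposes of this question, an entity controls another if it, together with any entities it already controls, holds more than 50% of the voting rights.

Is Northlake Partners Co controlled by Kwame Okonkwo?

Kwame holds 100% of Pellion, so Kwame controls Pellion.
Kwame holds 92% of Thornfield, so Kwame controls Thornfield.
Neither Kwame nor any entity Kwame controls holds any voting interest in Northlake.
So Kwame does not control Northlake.

No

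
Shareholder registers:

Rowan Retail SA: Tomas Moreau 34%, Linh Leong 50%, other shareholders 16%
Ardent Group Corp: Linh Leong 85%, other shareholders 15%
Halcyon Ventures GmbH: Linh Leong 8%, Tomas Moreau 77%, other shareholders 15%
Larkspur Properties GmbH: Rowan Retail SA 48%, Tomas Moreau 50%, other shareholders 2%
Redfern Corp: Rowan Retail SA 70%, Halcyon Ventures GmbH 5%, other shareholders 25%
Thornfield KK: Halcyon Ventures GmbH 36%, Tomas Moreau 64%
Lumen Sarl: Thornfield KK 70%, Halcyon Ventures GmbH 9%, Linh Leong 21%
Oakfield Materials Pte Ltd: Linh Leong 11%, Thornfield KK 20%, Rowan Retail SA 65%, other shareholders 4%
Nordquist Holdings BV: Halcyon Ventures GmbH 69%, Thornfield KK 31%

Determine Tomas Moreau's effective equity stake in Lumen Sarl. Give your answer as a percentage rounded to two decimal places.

Tomas reaches Lumen along 3 paths.
Via Halcyon → Thornfield: 77% × 36% × 70% = 19.404%.
Via Thornfield: 64% × 70% = 44.8%.
Via Halcyon: 77% × 9% = 6.93%.
Total: 19.404% + 44.8% + 6.93% = 71.134%.
Rounded: 71.13%.

71.13%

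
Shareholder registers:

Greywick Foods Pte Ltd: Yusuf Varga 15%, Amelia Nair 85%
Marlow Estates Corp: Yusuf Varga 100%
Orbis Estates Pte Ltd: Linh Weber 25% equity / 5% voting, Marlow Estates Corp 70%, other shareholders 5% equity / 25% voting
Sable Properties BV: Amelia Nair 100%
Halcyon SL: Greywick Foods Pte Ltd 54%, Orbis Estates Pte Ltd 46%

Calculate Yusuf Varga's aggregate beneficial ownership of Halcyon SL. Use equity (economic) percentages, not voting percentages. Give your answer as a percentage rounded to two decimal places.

40.30%

Yusuf reaches Halcyon along 2 paths.
Via Greywick: 15% × 54% = 8.1%.
Via Marlow → Orbis: 100% × 70% × 46% = 32.2%.
Total: 8.1% + 32.2% = 40.3%.
Rounded: 40.30%.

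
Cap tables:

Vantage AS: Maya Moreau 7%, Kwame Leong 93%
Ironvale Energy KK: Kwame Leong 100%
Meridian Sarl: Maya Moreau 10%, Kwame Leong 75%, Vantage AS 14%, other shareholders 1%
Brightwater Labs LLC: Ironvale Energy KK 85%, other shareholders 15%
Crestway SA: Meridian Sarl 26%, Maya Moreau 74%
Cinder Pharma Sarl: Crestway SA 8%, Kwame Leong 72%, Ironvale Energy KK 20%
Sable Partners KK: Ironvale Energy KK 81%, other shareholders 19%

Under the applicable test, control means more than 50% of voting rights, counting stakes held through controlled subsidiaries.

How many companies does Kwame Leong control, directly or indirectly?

Kwame holds 93% of Vantage, so Kwame controls Vantage.
Kwame holds 100% of Ironvale, so Kwame controls Ironvale.
Kwame and Vantage together hold 75% + 14% = 89% of Meridian, so Kwame controls Meridian.
Ironvale holds 85% of Brightwater, so Kwame controls Brightwater.
Kwame and Ironvale together hold 72% + 20% = 92% of Cinder, so Kwame controls Cinder.
Ironvale holds 81% of Sable, so Kwame controls Sable.
No other company's threshold is met.
Kwame controls 6 companies.

6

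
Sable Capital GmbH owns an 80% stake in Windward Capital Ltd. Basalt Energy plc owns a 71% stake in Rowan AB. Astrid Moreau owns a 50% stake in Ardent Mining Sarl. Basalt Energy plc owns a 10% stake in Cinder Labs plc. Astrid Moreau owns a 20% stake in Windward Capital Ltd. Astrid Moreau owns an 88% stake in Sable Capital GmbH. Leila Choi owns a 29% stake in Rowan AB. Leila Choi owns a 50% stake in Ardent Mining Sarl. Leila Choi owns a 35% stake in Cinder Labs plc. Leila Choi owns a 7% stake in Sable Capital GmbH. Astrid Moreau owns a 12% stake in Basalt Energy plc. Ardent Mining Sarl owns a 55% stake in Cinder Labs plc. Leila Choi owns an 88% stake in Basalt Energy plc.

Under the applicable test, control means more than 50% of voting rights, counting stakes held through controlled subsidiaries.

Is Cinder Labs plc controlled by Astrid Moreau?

Astrid holds 88% of Sable, so Astrid controls Sable.
Astrid and Sable together hold 20% + 80% = 100% of Windward, so Astrid controls Windward.
Neither Astrid nor any entity Astrid controls holds any voting interest in Cinder.
So Astrid does not control Cinder.

No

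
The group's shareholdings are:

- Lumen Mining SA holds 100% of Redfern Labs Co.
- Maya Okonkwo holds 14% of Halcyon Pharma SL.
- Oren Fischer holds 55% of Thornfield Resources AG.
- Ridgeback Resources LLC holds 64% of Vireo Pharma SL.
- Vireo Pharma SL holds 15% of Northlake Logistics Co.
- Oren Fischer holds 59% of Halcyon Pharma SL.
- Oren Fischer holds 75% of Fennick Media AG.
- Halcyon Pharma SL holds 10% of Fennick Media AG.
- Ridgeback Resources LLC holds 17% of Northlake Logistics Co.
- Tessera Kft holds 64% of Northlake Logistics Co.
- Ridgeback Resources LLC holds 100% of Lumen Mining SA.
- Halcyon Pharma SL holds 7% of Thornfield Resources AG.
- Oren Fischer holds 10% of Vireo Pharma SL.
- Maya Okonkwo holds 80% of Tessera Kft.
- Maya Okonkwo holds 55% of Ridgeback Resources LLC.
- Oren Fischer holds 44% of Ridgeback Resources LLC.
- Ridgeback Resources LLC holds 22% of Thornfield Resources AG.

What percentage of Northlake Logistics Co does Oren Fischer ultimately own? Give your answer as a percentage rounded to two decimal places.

Oren reaches Northlake along 3 paths.
Via Vireo: 10% × 15% = 1.5%.
Via Ridgeback → Vireo: 44% × 64% × 15% = 4.224%.
Via Ridgeback: 44% × 17% = 7.48%.
Total: 1.5% + 4.224% + 7.48% = 13.204%.
Rounded: 13.20%.

13.20%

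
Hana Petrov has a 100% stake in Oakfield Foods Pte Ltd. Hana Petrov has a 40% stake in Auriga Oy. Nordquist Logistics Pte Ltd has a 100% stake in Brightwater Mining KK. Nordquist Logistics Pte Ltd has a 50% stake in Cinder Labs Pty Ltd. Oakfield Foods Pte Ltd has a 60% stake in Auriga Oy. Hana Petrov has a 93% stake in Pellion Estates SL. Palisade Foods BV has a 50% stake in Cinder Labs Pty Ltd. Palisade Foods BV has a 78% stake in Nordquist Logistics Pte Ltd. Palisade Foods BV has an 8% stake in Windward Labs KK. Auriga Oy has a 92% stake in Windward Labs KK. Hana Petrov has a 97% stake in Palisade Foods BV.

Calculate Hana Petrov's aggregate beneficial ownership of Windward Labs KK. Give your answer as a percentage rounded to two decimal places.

Hana reaches Windward along 3 paths.
Via Auriga: 40% × 92% = 36.8%.
Via Oakfield → Auriga: 100% × 60% × 92% = 55.2%.
Via Palisade: 97% × 8% = 7.76%.
Total: 36.8% + 55.2% + 7.76% = 99.76%.

99.76%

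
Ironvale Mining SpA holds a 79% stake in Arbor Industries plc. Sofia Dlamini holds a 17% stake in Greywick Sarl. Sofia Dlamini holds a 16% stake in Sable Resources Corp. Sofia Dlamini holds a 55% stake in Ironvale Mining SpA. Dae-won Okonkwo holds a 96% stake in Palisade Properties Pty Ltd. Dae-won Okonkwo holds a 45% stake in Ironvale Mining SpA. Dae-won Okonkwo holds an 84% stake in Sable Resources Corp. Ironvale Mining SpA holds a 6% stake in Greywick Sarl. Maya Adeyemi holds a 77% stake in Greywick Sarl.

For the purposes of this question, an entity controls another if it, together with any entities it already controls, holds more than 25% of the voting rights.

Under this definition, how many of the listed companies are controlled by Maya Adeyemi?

1

Maya holds 77% of Greywick, so Maya controls Greywick.
No other company's threshold is met.
Maya controls 1 company.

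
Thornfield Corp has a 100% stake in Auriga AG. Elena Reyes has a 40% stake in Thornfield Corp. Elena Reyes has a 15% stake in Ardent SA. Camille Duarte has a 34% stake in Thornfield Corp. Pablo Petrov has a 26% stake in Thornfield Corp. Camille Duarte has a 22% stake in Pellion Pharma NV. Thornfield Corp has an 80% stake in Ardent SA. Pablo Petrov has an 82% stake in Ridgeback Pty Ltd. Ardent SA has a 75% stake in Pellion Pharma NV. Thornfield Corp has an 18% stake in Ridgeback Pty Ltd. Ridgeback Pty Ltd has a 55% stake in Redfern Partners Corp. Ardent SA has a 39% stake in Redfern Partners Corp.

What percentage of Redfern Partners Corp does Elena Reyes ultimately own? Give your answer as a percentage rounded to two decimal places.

22.29%

Elena reaches Redfern along 3 paths.
Via Thornfield → Ridgeback: 40% × 18% × 55% = 3.96%.
Via Thornfield → Ardent: 40% × 80% × 39% = 12.48%.
Via Ardent: 15% × 39% = 5.85%.
Total: 3.96% + 12.48% + 5.85% = 22.29%.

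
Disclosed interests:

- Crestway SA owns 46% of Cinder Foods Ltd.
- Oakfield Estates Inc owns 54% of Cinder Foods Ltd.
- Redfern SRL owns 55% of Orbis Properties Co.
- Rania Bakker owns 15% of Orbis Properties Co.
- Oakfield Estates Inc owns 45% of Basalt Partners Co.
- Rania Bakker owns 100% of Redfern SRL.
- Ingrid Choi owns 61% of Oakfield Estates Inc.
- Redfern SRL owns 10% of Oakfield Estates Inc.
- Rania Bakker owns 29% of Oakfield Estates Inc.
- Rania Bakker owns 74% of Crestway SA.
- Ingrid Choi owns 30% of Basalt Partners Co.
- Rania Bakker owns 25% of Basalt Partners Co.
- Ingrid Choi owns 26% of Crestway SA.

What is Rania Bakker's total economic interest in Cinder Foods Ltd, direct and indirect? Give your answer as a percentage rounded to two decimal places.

Rania reaches Cinder along 3 paths.
Via Oakfield: 29% × 54% = 15.66%.
Via Redfern → Oakfield: 100% × 10% × 54% = 5.4%.
Via Crestway: 74% × 46% = 34.04%.
Total: 15.66% + 5.4% + 34.04% = 55.1%.
Rounded: 55.10%.

55.10%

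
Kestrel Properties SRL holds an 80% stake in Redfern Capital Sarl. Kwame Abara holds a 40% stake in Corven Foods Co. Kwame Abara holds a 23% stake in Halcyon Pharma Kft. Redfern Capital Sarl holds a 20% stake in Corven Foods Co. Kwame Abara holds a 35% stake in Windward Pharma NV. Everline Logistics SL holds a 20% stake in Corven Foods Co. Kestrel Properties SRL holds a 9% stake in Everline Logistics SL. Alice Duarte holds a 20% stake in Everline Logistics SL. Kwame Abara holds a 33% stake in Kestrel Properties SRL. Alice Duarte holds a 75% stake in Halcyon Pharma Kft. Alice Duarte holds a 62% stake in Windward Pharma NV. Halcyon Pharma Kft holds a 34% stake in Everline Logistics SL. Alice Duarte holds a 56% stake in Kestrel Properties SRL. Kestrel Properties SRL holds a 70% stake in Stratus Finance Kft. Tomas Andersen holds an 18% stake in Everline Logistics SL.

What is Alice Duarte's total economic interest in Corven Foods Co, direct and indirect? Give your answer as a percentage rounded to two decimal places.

Alice reaches Corven along 4 paths.
Via Kestrel → Redfern: 56% × 80% × 20% = 8.96%.
Via Halcyon → Everline: 75% × 34% × 20% = 5.1%.
Via Everline: 20% × 20% = 4%.
Via Kestrel → Everline: 56% × 9% × 20% = 1.008%.
Total: 8.96% + 5.1% + 4% + 1.008% = 19.068%.
Rounded: 19.07%.

19.07%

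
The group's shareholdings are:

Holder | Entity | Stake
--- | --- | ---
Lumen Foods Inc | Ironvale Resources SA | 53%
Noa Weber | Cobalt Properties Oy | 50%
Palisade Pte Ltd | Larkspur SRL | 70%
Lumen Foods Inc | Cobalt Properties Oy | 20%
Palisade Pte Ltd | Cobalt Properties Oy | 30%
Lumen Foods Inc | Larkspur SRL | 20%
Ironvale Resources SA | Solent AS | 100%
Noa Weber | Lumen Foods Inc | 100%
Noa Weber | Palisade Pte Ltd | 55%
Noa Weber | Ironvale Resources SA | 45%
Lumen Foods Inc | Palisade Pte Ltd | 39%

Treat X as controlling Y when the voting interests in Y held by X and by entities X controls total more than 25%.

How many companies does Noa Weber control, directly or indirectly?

6

Noa holds 100% of Lumen, so Noa controls Lumen.
Noa and Lumen together hold 55% + 39% = 94% of Palisade, so Noa controls Palisade.
Noa and Lumen together hold 45% + 53% = 98% of Ironvale, so Noa controls Ironvale.
Lumen and Palisade and Noa together hold 20% + 30% + 50% = 100% of Cobalt, so Noa controls Cobalt.
Ironvale holds 100% of Solent, so Noa controls Solent.
Palisade and Lumen together hold 70% + 20% = 90% of Larkspur, so Noa controls Larkspur.
Noa controls 6 companies.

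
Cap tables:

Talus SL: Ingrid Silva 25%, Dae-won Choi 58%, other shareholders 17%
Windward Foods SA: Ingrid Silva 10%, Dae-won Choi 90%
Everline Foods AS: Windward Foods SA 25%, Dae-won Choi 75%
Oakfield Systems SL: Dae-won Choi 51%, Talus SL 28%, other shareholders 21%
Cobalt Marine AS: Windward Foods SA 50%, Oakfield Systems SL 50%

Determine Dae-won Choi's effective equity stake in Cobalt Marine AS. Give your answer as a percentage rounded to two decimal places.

Dae-won reaches Cobalt along 3 paths.
Via Windward: 90% × 50% = 45%.
Via Oakfield: 51% × 50% = 25.5%.
Via Talus → Oakfield: 58% × 28% × 50% = 8.12%.
Total: 45% + 25.5% + 8.12% = 78.62%.

78.62%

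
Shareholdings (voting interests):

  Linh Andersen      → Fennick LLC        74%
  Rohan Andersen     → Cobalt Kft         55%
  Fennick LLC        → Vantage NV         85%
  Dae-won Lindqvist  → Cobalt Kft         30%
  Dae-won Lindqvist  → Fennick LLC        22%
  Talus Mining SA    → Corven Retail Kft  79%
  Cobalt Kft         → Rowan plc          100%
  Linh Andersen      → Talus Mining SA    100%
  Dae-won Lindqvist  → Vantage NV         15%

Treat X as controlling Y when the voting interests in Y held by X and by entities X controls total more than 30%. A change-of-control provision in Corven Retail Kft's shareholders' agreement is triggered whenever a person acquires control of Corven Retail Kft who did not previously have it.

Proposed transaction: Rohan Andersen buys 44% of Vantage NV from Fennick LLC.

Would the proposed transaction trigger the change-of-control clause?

The purchase adds only to Rohan's holdings (Fennick's stake shrinks), so Rohan is the only person who could newly come to control Corven.
Rohan holds 55% of Cobalt, so Rohan controls Cobalt.
Cobalt holds 100% of Rowan, so Rohan controls Rowan.
Neither Rohan nor any entity Rohan controls holds any voting interest in Corven.
So before the transaction, Rohan does not control Corven.
After the purchase, Rohan holds 44% of Vantage directly, and Fennick's stake falls to 41%.
Rohan holds 44% of Vantage, so Rohan controls Vantage.
After the transaction, neither Rohan nor any entity Rohan controls holds a voting interest in Corven, so Rohan still does not control it.
No new person acquires control, so the clause is not triggered.

No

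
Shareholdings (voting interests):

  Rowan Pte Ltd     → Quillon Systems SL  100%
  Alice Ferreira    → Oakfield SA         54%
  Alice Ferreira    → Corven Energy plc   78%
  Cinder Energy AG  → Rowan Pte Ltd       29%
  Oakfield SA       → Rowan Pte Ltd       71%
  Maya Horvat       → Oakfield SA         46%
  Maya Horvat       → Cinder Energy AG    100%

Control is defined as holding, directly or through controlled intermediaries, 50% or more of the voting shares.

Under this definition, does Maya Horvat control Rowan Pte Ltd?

No

Maya holds 100% of Cinder, so Maya controls Cinder.
In Rowan, Maya's side holds only 29%, not ≥ 50%.
So Maya does not control Rowan.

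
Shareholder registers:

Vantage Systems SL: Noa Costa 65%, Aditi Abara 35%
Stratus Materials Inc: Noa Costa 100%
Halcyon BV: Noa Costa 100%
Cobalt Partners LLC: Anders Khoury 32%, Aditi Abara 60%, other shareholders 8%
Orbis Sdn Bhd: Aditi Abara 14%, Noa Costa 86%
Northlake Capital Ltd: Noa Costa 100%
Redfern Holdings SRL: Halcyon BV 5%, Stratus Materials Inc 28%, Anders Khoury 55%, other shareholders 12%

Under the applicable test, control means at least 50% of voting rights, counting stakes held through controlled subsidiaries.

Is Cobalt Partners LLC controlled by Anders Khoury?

No

Anders holds 55% of Redfern, so Anders controls Redfern.
In Cobalt, Anders's side holds only 32%, not ≥ 50%.
So Anders does not control Cobalt.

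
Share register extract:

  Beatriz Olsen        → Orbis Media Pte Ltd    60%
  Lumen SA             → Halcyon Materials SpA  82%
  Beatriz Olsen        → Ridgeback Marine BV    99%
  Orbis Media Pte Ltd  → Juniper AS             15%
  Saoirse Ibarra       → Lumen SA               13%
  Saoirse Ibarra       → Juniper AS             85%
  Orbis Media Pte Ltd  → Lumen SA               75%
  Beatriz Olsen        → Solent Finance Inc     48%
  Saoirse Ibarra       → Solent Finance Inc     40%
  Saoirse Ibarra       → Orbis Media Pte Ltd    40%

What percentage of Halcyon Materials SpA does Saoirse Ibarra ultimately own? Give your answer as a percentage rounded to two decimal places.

35.26%

Saoirse reaches Halcyon along 2 paths.
Via Orbis → Lumen: 40% × 75% × 82% = 24.6%.
Via Lumen: 13% × 82% = 10.66%.
Total: 24.6% + 10.66% = 35.26%.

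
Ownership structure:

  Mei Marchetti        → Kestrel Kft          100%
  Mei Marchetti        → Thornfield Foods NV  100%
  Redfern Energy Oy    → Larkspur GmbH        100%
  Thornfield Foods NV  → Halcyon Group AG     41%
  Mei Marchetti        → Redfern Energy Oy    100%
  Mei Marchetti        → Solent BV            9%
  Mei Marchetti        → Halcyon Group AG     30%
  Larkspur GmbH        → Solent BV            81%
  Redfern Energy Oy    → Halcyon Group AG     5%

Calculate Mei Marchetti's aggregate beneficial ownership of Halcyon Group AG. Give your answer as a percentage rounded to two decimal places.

76.00%

Mei reaches Halcyon along 3 paths.
Direct stake: 30% = 30%.
Via Thornfield: 100% × 41% = 41%.
Via Redfern: 100% × 5% = 5%.
Total: 30% + 41% + 5% = 76%.
Rounded: 76.00%.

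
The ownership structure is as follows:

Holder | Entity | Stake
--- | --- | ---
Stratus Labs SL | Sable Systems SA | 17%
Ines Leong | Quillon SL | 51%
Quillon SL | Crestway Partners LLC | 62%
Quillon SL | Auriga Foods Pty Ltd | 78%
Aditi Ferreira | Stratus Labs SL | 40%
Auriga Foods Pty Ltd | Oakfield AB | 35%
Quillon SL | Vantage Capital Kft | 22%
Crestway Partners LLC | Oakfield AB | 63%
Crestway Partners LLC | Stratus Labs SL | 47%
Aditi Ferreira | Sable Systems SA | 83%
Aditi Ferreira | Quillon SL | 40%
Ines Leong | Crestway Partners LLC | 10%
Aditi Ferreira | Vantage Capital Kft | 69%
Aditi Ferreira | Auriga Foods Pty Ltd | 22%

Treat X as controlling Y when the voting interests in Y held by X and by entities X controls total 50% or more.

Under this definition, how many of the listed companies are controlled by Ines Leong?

4

Ines holds 51% of Quillon, so Ines controls Quillon.
Ines and Quillon together hold 10% + 62% = 72% of Crestway, so Ines controls Crestway.
Quillon holds 78% of Auriga, so Ines controls Auriga.
Auriga and Crestway together hold 35% + 63% = 98% of Oakfield, so Ines controls Oakfield.
No other company's threshold is met.
Ines controls 4 companies.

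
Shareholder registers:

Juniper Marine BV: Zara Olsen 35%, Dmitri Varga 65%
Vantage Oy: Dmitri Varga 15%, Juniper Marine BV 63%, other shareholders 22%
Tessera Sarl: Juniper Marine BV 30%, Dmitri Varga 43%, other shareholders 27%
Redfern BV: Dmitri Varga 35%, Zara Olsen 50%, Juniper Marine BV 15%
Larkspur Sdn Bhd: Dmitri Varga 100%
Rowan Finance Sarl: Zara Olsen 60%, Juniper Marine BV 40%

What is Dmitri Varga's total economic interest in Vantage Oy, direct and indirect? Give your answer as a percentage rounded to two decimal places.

55.95%

Dmitri reaches Vantage along 2 paths.
Direct stake: 15% = 15%.
Via Juniper: 65% × 63% = 40.95%.
Total: 15% + 40.95% = 55.95%.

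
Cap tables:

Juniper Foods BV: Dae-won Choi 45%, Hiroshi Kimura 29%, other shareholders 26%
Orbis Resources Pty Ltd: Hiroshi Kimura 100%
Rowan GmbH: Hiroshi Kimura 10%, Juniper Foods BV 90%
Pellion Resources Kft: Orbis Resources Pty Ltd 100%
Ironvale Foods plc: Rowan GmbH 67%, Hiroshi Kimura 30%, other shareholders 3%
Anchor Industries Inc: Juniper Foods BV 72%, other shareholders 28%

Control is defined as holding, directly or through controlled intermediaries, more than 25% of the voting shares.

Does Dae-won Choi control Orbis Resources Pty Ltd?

No

Dae-won holds 45% of Juniper, so Dae-won controls Juniper.
Juniper holds 90% of Rowan, so Dae-won controls Rowan.
Rowan holds 67% of Ironvale, so Dae-won controls Ironvale.
Juniper holds 72% of Anchor, so Dae-won controls Anchor.
Neither Dae-won nor any entity Dae-won controls holds any voting interest in Orbis.
So Dae-won does not control Orbis.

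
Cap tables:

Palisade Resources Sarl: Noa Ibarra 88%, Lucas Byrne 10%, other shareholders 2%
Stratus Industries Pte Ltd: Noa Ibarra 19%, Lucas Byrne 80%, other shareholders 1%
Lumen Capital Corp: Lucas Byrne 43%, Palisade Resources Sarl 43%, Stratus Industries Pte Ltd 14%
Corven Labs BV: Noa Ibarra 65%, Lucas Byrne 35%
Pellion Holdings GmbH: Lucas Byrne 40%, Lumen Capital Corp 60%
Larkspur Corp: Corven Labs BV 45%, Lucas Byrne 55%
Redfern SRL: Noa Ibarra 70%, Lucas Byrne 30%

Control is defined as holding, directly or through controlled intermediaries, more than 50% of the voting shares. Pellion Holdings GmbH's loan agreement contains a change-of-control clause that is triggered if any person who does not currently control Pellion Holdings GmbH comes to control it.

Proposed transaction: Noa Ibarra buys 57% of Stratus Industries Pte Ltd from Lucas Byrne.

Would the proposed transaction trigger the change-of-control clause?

The purchase adds only to Noa's holdings (Lucas's stake shrinks), so Noa is the only person who could newly come to control Pellion.
Noa holds 88% of Palisade, so Noa controls Palisade.
Noa holds 65% of Corven, so Noa controls Corven.
Noa holds 70% of Redfern, so Noa controls Redfern.
Neither Noa nor any entity Noa controls holds any voting interest in Pellion.
So before the transaction, Noa does not control Pellion.
After the purchase, Noa's direct stake in Stratus rises to 19% + 57% = 76%, and Lucas's stake falls to 23%.
Noa holds 76% of Stratus, so Noa controls Stratus.
Palisade and Stratus together hold 43% + 14% = 57% of Lumen, so Noa controls Lumen.
Lumen holds 60% of Pellion, so Noa controls Pellion.
Noa did not control Pellion before and does after, so the clause is triggered.

Yes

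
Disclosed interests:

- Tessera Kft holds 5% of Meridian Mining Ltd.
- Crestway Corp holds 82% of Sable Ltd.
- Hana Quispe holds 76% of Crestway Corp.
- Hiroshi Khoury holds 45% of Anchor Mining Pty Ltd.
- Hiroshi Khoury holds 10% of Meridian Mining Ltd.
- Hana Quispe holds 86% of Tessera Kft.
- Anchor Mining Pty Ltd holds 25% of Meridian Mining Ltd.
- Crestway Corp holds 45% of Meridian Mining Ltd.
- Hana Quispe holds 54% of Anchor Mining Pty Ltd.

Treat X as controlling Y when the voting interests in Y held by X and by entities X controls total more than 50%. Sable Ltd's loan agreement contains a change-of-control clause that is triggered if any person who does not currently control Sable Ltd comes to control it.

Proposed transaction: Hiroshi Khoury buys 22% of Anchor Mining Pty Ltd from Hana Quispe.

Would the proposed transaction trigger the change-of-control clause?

The purchase adds only to Hiroshi's holdings (Hana's stake shrinks), so Hiroshi is the only person who could newly come to control Sable.
Hiroshi's largest direct stake is 45% in Anchor, which does not meet the threshold, so Hiroshi controls no company.
Neither Hiroshi nor any entity Hiroshi controls holds any voting interest in Sable.
So before the transaction, Hiroshi does not control Sable.
After the purchase, Hiroshi's direct stake in Anchor rises to 45% + 22% = 67%, and Hana's stake falls to 32%.
Hiroshi holds 67% of Anchor, so Hiroshi controls Anchor.
After the transaction, neither Hiroshi nor any entity Hiroshi controls holds a voting interest in Sable, so Hiroshi still does not control it.
No new person acquires control, so the clause is not triggered.

No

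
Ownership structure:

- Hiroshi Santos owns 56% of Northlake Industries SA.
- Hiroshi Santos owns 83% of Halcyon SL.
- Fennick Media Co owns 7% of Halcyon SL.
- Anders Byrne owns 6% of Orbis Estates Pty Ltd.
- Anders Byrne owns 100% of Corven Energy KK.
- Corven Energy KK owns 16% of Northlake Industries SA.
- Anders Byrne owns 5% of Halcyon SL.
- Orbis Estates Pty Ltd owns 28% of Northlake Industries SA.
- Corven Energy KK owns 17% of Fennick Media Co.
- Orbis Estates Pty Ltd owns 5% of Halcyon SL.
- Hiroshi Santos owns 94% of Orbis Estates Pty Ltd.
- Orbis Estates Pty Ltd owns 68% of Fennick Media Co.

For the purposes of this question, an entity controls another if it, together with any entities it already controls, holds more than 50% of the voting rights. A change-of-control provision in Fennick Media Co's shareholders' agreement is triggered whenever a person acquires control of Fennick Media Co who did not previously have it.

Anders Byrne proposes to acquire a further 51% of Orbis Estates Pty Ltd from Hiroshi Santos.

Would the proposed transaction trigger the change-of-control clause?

Yes

The purchase adds only to Anders's holdings (Hiroshi's stake shrinks), so Anders is the only person who could newly come to control Fennick.
Anders holds 100% of Corven, so Anders controls Corven.
In Fennick, Anders's side holds only 17%, not > 50%.
So before the transaction, Anders does not control Fennick.
After the purchase, Anders's direct stake in Orbis rises to 6% + 51% = 57%, and Hiroshi's stake falls to 43%.
Anders holds 57% of Orbis, so Anders controls Orbis.
Orbis and Corven together hold 68% + 17% = 85% of Fennick, so Anders controls Fennick.
Anders did not control Fennick before and does after, so the clause is triggered.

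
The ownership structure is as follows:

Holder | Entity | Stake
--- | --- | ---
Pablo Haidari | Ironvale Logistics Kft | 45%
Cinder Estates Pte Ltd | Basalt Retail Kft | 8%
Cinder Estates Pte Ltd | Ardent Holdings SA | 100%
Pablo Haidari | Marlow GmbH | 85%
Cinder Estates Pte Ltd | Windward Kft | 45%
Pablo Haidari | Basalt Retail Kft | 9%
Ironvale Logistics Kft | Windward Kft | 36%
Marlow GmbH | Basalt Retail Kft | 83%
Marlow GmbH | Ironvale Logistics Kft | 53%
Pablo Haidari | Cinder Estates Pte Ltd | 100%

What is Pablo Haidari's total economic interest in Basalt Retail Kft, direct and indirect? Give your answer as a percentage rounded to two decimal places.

87.55%

Pablo reaches Basalt along 3 paths.
Direct stake: 9% = 9%.
Via Cinder: 100% × 8% = 8%.
Via Marlow: 85% × 83% = 70.55%.
Total: 9% + 8% + 70.55% = 87.55%.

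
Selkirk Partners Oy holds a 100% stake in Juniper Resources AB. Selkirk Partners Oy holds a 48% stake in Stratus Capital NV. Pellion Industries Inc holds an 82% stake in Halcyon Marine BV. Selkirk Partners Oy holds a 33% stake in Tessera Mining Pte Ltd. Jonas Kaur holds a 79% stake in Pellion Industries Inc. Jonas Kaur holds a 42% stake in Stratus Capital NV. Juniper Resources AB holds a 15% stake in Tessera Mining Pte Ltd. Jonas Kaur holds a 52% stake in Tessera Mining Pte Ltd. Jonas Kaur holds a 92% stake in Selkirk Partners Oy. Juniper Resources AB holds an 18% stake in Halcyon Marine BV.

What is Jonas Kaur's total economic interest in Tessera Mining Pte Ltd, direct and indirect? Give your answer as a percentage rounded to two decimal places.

96.16%

Jonas reaches Tessera along 3 paths.
Via Selkirk: 92% × 33% = 30.36%.
Via Selkirk → Juniper: 92% × 100% × 15% = 13.8%.
Direct stake: 52% = 52%.
Total: 30.36% + 13.8% + 52% = 96.16%.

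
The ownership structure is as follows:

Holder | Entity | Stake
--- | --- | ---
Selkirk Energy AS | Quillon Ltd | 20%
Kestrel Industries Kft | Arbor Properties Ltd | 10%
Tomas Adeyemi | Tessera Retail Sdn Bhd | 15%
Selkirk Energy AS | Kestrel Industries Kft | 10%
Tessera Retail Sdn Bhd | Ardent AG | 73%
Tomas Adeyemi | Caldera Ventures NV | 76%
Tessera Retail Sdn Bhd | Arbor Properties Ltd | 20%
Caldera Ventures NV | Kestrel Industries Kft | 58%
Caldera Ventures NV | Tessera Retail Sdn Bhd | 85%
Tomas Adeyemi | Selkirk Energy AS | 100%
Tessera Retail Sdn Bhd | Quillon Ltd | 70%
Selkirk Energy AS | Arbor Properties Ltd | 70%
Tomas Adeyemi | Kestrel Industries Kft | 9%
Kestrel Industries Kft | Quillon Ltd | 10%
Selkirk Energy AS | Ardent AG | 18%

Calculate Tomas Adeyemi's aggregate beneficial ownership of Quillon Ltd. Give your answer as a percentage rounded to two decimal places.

82.03%

Tomas reaches Quillon along 6 paths.
Via Selkirk: 100% × 20% = 20%.
Via Tessera: 15% × 70% = 10.5%.
Via Caldera → Tessera: 76% × 85% × 70% = 45.22%.
Via Selkirk → Kestrel: 100% × 10% × 10% = 1%.
Via Caldera → Kestrel: 76% × 58% × 10% = 4.408%.
Via Kestrel: 9% × 10% = 0.9%.
Total: 20% + 10.5% + 45.22% + 1% + 4.408% + 0.9% = 82.028%.
Rounded: 82.03%.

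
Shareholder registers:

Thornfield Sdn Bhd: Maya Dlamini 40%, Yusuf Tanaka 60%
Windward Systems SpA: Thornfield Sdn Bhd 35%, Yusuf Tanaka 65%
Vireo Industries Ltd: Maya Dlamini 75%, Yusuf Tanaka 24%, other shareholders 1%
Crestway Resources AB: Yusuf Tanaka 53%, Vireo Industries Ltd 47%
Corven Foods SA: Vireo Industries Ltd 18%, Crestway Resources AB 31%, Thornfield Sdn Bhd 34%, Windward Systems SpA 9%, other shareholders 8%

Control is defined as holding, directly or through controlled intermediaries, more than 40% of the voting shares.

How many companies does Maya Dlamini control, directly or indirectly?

3

Maya holds 75% of Vireo, so Maya controls Vireo.
Vireo holds 47% of Crestway, so Maya controls Crestway.
Vireo and Crestway together hold 18% + 31% = 49% of Corven, so Maya controls Corven.
No other company's threshold is met.
Maya controls 3 companies.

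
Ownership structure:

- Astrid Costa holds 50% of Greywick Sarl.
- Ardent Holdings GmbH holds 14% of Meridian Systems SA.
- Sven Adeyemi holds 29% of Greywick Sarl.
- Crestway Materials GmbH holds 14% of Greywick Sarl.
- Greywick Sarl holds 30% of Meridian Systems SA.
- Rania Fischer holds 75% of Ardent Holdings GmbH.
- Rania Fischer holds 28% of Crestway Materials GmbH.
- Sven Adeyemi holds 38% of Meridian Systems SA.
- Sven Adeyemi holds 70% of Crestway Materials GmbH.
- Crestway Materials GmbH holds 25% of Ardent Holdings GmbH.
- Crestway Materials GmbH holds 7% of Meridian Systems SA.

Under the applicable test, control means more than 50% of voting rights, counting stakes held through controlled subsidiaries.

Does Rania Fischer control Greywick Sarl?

Rania holds 75% of Ardent, so Rania controls Ardent.
Neither Rania nor any entity Rania controls holds any voting interest in Greywick.
So Rania does not control Greywick.

No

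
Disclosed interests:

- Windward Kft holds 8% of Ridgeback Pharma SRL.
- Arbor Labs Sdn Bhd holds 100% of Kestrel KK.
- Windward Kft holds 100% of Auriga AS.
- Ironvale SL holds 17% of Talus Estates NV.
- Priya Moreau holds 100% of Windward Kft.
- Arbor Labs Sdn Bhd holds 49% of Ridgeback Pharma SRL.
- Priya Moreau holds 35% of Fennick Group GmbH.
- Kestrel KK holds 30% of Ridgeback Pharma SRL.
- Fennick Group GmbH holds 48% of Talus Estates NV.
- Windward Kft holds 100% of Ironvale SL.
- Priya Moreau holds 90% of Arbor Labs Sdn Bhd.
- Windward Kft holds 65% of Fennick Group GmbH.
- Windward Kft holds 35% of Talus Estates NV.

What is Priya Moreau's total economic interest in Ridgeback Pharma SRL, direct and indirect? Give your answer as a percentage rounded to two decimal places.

79.10%

Priya reaches Ridgeback along 3 paths.
Via Windward: 100% × 8% = 8%.
Via Arbor → Kestrel: 90% × 100% × 30% = 27%.
Via Arbor: 90% × 49% = 44.1%.
Total: 8% + 27% + 44.1% = 79.1%.
Rounded: 79.10%.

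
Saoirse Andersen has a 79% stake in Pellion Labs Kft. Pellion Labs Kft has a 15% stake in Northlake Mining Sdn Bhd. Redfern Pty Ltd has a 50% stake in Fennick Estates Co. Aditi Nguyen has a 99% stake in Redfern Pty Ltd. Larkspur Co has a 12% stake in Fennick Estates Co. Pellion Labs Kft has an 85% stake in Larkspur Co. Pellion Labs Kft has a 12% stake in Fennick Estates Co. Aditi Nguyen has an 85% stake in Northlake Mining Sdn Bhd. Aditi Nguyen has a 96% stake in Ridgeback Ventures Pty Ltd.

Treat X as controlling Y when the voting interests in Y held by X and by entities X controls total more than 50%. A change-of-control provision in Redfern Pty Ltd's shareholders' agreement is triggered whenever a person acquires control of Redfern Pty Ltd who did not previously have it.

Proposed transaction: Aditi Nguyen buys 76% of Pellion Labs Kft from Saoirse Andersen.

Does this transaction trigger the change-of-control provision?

No

The purchase adds only to Aditi's holdings (Saoirse's stake shrinks), so Aditi is the only person who could newly come to control Redfern.
Aditi holds 99% of Redfern, so Aditi controls Redfern.
So Aditi already controls Redfern before the transaction.
After the purchase, Aditi holds 76% of Pellion directly, and Saoirse's stake falls to 3%.
Aditi controlled Redfern already, so this is not a new person acquiring control; every other person's position is unchanged or reduced.
No new person acquires control, so the clause is not triggered.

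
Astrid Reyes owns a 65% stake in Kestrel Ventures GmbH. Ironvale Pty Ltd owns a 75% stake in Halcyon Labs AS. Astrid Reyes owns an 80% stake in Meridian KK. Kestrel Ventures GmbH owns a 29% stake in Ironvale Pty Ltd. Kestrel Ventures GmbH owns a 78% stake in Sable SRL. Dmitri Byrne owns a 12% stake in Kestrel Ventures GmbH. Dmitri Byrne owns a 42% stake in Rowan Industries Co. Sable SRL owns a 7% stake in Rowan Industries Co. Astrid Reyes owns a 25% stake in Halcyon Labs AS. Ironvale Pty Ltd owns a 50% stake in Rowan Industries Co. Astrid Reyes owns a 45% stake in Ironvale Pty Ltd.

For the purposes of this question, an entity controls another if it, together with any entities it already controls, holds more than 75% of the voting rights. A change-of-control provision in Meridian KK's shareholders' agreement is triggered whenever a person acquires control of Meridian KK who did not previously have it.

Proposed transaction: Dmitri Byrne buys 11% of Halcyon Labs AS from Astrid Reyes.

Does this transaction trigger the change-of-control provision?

No

The purchase adds only to Dmitri's holdings (Astrid's stake shrinks), so Dmitri is the only person who could newly come to control Meridian.
Dmitri's largest direct stake is 42% in Rowan, which does not meet the threshold, so Dmitri controls no company.
Neither Dmitri nor any entity Dmitri controls holds any voting interest in Meridian.
So before the transaction, Dmitri does not control Meridian.
After the purchase, Dmitri holds 11% of Halcyon directly, and Astrid's stake falls to 14%.
Dmitri's side now holds 11% of Halcyon, not > 75%, so Dmitri still does not control Halcyon.
After the transaction, neither Dmitri nor any entity Dmitri controls holds a voting interest in Meridian, so Dmitri still does not control it.
No new person acquires control, so the clause is not triggered.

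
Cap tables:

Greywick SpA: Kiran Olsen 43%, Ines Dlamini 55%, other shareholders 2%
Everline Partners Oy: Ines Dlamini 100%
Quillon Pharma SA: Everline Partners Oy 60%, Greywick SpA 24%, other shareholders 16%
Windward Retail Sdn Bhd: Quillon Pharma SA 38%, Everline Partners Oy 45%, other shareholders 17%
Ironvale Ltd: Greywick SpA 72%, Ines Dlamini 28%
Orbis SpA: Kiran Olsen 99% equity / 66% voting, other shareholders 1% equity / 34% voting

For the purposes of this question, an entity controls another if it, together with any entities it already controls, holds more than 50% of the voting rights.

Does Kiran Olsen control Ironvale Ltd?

Kiran holds 66% of Orbis, so Kiran controls Orbis.
Neither Kiran nor any entity Kiran controls holds any voting interest in Ironvale.
So Kiran does not control Ironvale.

No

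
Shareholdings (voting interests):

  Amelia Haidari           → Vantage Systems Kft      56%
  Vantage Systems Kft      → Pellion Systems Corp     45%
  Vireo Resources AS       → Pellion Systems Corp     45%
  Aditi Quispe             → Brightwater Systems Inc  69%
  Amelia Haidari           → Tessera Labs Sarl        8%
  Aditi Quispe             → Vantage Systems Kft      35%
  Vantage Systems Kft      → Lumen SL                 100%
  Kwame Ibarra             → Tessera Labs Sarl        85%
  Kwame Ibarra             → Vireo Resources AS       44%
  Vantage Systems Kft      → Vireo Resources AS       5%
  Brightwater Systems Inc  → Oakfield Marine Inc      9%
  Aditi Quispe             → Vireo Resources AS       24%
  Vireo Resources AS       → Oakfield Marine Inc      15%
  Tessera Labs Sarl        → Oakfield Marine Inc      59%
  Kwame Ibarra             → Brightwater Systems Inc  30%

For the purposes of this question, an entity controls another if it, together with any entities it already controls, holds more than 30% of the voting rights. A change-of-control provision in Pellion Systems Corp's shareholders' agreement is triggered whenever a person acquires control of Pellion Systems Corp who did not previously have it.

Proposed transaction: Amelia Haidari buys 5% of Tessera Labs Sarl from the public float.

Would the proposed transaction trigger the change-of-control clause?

The purchase changes only Amelia's holdings, so Amelia is the only person who could newly come to control Pellion.
Amelia holds 56% of Vantage, so Amelia controls Vantage.
Vantage holds 45% of Pellion, so Amelia controls Pellion.
So Amelia already controls Pellion before the transaction.
After the purchase, Amelia's direct stake in Tessera rises to 8% + 5% = 13%.
Amelia controlled Pellion already, so this is not a new person acquiring control; every other person's position is unchanged or reduced.
No new person acquires control, so the clause is not triggered.

No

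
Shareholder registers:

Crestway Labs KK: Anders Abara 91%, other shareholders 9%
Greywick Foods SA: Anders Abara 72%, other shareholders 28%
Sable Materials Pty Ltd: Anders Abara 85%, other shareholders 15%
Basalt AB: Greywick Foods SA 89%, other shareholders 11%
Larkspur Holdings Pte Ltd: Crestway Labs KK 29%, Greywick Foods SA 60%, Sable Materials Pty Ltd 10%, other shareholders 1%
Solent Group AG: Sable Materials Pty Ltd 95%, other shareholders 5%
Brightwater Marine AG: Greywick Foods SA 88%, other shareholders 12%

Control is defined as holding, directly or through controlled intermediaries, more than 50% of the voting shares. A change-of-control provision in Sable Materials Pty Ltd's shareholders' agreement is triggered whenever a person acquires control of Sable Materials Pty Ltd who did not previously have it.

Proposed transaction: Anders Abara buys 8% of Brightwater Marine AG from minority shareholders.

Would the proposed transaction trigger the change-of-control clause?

The purchase changes only Anders's holdings, so Anders is the only person who could newly come to control Sable.
Anders holds 85% of Sable, so Anders controls Sable.
So Anders already controls Sable before the transaction.
After the purchase, Anders holds 8% of Brightwater directly.
Anders controlled Sable already, so this is not a new person acquiring control; every other person's position is unchanged or reduced.
No new person acquires control, so the clause is not triggered.

No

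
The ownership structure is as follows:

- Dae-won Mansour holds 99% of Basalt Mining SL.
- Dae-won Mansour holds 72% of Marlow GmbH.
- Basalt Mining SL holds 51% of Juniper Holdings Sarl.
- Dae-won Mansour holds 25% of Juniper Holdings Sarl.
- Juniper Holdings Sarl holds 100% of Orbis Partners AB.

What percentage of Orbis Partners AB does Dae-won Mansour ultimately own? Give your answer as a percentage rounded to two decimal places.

75.49%

Dae-won reaches Orbis along 2 paths.
Via Basalt → Juniper: 99% × 51% × 100% = 50.49%.
Via Juniper: 25% × 100% = 25%.
Total: 50.49% + 25% = 75.49%.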